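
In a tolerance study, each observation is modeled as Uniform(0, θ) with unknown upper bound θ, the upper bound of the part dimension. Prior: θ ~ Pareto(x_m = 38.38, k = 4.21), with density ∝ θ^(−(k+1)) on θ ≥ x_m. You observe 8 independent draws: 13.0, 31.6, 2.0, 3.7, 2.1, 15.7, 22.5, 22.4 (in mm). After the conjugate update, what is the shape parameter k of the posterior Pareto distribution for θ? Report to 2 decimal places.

12.21

A Pareto(scale x_m, shape k) prior on the upper bound θ of Uniform(0, θ) is conjugate: posterior is Pareto(max(x_m, max xᵢ), k + n).
Sample maximum = 31.6; prior scale x_m = 38.38 → posterior scale = max = 38.38.
Posterior shape = 4.21 + 8 = 12.21.
Posterior shape k = 12.21.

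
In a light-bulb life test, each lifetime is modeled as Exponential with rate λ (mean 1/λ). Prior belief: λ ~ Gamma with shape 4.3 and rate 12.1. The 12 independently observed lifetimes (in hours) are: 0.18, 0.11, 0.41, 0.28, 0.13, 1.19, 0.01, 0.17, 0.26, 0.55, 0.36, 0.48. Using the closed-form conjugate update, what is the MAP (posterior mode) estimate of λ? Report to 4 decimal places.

With a Gamma(shape α, rate β) prior on the exponential rate λ, the posterior after n observations with total T = Σxᵢ is Gamma(α+n, β+T).
Sum of observations T = 4.13 hours; n = 12.
Posterior: Gamma(4.3+12, 12.1+4.13) = Gamma(16.3, 16.23).
Mode = (α−1)/β = 0.9427.

0.9427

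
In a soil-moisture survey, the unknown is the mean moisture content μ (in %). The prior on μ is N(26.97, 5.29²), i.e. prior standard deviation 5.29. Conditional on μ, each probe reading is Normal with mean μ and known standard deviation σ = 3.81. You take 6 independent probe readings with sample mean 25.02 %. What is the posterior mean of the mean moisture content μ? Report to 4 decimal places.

For Normal data with known variance σ², a Normal(μ₀, σ₀²) prior on μ is conjugate. Posterior precision = 1/σ₀² + n/σ²; posterior mean is the precision-weighted average of μ₀ and x̄.
n·x̄ = 6·25.02 = 150.12.
σ₀² = 5.29² = 27.9841, σ² = 3.81² = 14.5161; σ² + n·σ₀² = 14.5161 + 6·27.9841 = 182.4207.
Posterior mean = (μ₀/σ₀² + n·x̄/σ²)/(1/σ₀² + n/σ²) = (σ²·μ₀ + σ₀²·n·x̄)/(σ² + n·σ₀²) = (14.5161·26.97 + 27.9841·150.12)/182.4207 = 4592.472309/182.4207 = 25.1752.

25.1752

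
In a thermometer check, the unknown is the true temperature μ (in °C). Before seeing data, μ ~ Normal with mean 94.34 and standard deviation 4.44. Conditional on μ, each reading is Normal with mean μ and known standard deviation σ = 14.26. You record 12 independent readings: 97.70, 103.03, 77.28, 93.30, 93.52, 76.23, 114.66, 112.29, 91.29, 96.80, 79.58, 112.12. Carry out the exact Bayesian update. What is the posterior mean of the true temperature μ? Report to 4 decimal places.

For Normal data with known variance σ², a Normal(μ₀, σ₀²) prior on μ is conjugate. Posterior precision = 1/σ₀² + n/σ²; posterior mean is the precision-weighted average of μ₀ and x̄.
Σxᵢ = 97.70 + 103.03 + 77.28 + 93.30 + 93.52 + 76.23 + 114.66 + 112.29 + 91.29 + 96.80 + 79.58 + 112.12 = 1147.8, so n·x̄ = 1147.8.
σ₀² = 4.44² = 19.7136, σ² = 14.26² = 203.3476; σ² + n·σ₀² = 203.3476 + 12·19.7136 = 439.9108.
Posterior mean = (μ₀/σ₀² + n·x̄/σ²)/(1/σ₀² + n/σ²) = (σ²·μ₀ + σ₀²·n·x̄)/(σ² + n·σ₀²) = (203.3476·94.34 + 19.7136·1147.8)/439.9108 = 41811.082664/439.9108 = 95.0445.

95.0445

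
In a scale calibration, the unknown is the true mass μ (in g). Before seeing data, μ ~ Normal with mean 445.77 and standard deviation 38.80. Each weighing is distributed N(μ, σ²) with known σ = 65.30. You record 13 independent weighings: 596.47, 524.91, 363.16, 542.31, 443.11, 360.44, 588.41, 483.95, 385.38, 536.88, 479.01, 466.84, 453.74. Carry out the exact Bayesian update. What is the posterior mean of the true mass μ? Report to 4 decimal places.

For Normal data with known variance σ², a Normal(μ₀, σ₀²) prior on μ is conjugate. Posterior precision = 1/σ₀² + n/σ²; posterior mean is the precision-weighted average of μ₀ and x̄.
Σxᵢ = 596.47 + 524.91 + 363.16 + 542.31 + 443.11 + 360.44 + 588.41 + 483.95 + 385.38 + 536.88 + 479.01 + 466.84 + 453.74 = 6224.61, so n·x̄ = 6224.61.
σ₀² = 38.80² = 1505.44, σ² = 65.30² = 4264.09; σ² + n·σ₀² = 4264.09 + 13·1505.44 = 23834.81.
Posterior mean = (μ₀/σ₀² + n·x̄/σ²)/(1/σ₀² + n/σ²) = (σ²·μ₀ + σ₀²·n·x̄)/(σ² + n·σ₀²) = (4264.09·445.77 + 1505.44·6224.61)/23834.81 = 11271580.2777/23834.81 = 472.9041.

472.9041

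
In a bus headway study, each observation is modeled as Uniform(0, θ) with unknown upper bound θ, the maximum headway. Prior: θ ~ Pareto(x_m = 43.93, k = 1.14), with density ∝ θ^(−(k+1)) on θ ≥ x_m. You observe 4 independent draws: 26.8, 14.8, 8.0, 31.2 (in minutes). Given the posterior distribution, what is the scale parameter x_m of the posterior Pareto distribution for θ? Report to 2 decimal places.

A Pareto(scale x_m, shape k) prior on the upper bound θ of Uniform(0, θ) is conjugate: posterior is Pareto(max(x_m, max xᵢ), k + n).
Sample maximum = 31.2; prior scale x_m = 43.93 → posterior scale = max = 43.93.
Posterior shape = 1.14 + 4 = 5.14.
Posterior scale x_m = 43.93.

43.93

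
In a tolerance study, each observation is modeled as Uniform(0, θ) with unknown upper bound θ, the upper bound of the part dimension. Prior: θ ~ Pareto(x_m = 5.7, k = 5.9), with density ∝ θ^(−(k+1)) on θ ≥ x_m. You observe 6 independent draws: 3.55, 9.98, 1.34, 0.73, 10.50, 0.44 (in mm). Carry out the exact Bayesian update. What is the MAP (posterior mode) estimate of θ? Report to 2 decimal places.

A Pareto(scale x_m, shape k) prior on the upper bound θ of Uniform(0, θ) is conjugate: posterior is Pareto(max(x_m, max xᵢ), k + n).
Sample maximum = 10.50; prior scale x_m = 5.7 → posterior scale = max = 10.50.
Posterior shape = 5.9 + 6 = 11.9.
The Pareto density is decreasing on [x_m, ∞), so the mode is x_m = 10.50.

10.50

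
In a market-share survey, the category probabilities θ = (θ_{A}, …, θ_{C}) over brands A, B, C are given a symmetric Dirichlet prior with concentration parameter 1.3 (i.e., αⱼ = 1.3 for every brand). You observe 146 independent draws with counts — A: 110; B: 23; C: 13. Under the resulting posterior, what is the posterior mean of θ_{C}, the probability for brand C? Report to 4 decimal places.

The Dirichlet prior is conjugate to the Multinomial likelihood: each posterior αⱼ = prior αⱼ + observed count nⱼ.
Posterior concentration: (111.3, 24.3, 14.3), total = 149.9.
E[θ_{C}|data] = α_{C}/Σα = 14.3/149.9 = 0.0954.

0.0954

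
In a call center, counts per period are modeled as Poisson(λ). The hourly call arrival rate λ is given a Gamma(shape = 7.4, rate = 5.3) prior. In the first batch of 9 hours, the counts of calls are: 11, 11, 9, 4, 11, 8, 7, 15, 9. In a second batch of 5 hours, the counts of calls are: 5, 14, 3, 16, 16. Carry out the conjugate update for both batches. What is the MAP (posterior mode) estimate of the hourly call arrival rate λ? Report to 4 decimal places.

With a Gamma(shape α, rate β) prior, the Poisson likelihood is conjugate: the posterior is Gamma(α + ΣXᵢ, β + n).
Batch 1: sum of counts S = 85 over n = 9 hours.
After batch 1: Gamma(α+S, β+n) = Gamma(7.4+85, 5.3+9) = Gamma(92.4, 14.3).
Batch 2: sum of counts S = 54 over n = 5 hours.
After batch 2: Gamma(α+S, β+n) = Gamma(92.4+54, 14.3+5) = Gamma(146.4, 19.3).
Mode of Gamma(α,β) for α≥1 is (α−1)/β = 145.4/19.3 = 7.5337.

7.5337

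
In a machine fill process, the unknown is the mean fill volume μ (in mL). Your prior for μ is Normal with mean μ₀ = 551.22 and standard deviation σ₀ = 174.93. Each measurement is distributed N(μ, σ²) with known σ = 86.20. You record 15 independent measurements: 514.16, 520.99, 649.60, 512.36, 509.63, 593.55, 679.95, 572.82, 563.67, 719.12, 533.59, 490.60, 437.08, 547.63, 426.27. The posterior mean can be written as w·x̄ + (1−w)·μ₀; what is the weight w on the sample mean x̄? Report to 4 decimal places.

For Normal data with known variance σ², a Normal(μ₀, σ₀²) prior on μ is conjugate. Posterior precision = 1/σ₀² + n/σ²; posterior mean is the precision-weighted average of μ₀ and x̄.
σ₀² = 174.93² = 30600.5049, σ² = 86.20² = 7430.44. Prior precision 1/σ₀² = 1/30600.5049; data precision n/σ² = 15/7430.44.
w = (n/σ²)/(1/σ₀² + n/σ²) = n·σ₀²/(σ² + n·σ₀²) = 15·30600.5049/(7430.44 + 15·30600.5049) = 459007.5735/466438.0135 = 0.9841.

0.9841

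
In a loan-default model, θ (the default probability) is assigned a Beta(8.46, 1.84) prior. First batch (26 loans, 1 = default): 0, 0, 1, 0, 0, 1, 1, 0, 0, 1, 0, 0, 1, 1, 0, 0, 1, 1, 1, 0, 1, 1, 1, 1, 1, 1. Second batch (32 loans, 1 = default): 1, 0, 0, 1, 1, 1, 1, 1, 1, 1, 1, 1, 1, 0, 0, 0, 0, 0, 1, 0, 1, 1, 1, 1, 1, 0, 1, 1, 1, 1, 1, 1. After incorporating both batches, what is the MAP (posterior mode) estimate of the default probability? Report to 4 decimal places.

The Beta prior is conjugate to a Binomial/Bernoulli likelihood; the update adds successes to α and failures to β.
After batch 1: Beta(8.46+15, 1.84+11) = Beta(23.46, 12.84).
After batch 2: Beta(23.46+23, 12.84+9) = Beta(46.46, 21.84).
Mode of Beta(a,b) for a,b>1 is (a−1)/(a+b−2) = 45.46/66.30 = 0.6857.

0.6857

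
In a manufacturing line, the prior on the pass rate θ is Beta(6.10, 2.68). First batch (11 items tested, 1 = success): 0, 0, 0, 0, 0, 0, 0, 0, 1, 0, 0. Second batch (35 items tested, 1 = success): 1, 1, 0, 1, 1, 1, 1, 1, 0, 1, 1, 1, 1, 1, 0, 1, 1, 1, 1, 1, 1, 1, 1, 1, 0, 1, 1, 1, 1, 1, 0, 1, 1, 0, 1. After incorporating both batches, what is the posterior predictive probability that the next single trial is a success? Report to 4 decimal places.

The Beta prior is conjugate to a Binomial/Bernoulli likelihood; the update adds successes to α and failures to β.
After batch 1: Beta(6.10+1, 2.68+10) = Beta(7.10, 12.68).
After batch 2: Beta(7.10+29, 12.68+6) = Beta(36.10, 18.68).
For a single future Bernoulli trial, P(success | data) = α/(α+β) = 0.6590.

0.6590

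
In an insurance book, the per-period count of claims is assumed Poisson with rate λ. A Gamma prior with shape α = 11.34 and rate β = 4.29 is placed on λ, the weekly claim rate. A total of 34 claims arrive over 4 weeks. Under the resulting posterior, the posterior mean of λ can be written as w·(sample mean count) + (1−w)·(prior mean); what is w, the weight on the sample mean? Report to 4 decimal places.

With a Gamma(shape α, rate β) prior, the Poisson likelihood is conjugate: the posterior is Gamma(α + ΣXᵢ, β + n).
Posterior mean = (α₀+S)/(β₀+n) = [n/(β₀+n)]·(S/n) + [β₀/(β₀+n)]·(α₀/β₀), so only n and β₀ enter the weight.
Weight on data w = n/(β₀+n) = 4/(4.29+4) = 4/8.29 = 0.4825.

0.4825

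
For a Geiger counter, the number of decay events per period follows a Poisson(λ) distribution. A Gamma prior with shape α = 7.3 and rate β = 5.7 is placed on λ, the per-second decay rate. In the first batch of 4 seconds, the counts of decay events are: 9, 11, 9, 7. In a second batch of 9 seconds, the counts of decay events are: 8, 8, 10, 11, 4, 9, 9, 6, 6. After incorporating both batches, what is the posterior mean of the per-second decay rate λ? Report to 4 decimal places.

With a Gamma(shape α, rate β) prior, the Poisson likelihood is conjugate: the posterior is Gamma(α + ΣXᵢ, β + n).
Batch 1: sum of counts S = 36 over n = 4 seconds.
After batch 1: Gamma(α+S, β+n) = Gamma(7.3+36, 5.7+4) = Gamma(43.3, 9.7).
Batch 2: sum of counts S = 71 over n = 9 seconds.
After batch 2: Gamma(α+S, β+n) = Gamma(43.3+71, 9.7+9) = Gamma(114.3, 18.7).
Posterior mean = α/β = 114.3/18.7 = 6.1123.

6.1123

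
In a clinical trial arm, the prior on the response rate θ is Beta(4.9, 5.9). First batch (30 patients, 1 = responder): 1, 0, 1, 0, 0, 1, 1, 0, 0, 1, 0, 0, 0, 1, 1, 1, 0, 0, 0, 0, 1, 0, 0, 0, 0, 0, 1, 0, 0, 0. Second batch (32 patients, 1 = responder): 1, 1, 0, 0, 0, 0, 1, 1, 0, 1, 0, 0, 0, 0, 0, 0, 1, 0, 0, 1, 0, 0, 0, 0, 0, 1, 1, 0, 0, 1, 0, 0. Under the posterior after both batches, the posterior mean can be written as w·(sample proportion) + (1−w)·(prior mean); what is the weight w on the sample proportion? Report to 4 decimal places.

0.8516

The Beta prior is conjugate to a Binomial/Bernoulli likelihood; the update adds successes to α and failures to β.
Total number of patients: n = 30 + 32 = 62.
Posterior mean = (α₀+k)/(α₀+β₀+n) = [n/(α₀+β₀+n)]·(k/n) + [(α₀+β₀)/(α₀+β₀+n)]·α₀/(α₀+β₀), so only n and the prior enter the weight.
The weight on the data is w = n/(α₀+β₀+n) = 62/(4.9+5.9+62) = 62/72.8 = 0.8516.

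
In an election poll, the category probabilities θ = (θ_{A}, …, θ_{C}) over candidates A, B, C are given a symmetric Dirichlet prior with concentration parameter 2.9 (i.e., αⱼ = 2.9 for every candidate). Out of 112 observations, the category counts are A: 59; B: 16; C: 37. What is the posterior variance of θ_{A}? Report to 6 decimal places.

The Dirichlet prior is conjugate to the Multinomial likelihood: each posterior αⱼ = prior αⱼ + observed count nⱼ.
Posterior concentration: (61.9, 18.9, 39.9), total = 120.7.
Var[θ_j] = α_j(Σα−α_j)/((Σα)²(Σα+1)) = 61.9·58.8/(120.7²·121.7) = 0.002053.

0.002053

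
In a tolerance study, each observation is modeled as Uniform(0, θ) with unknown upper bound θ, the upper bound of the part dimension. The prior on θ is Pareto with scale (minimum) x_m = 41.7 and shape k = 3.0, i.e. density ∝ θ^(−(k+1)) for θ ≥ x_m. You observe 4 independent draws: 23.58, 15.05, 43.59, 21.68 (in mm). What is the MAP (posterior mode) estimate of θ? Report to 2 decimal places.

43.59

A Pareto(scale x_m, shape k) prior on the upper bound θ of Uniform(0, θ) is conjugate: posterior is Pareto(max(x_m, max xᵢ), k + n).
Sample maximum = 43.59; prior scale x_m = 41.7 → posterior scale = max = 43.59.
Posterior shape = 3.0 + 4 = 7.0.
The Pareto density is decreasing on [x_m, ∞), so the mode is x_m = 43.59.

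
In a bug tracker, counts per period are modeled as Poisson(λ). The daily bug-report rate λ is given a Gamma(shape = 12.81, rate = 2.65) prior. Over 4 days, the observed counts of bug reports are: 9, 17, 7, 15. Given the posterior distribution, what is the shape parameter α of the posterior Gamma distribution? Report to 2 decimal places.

60.81

With a Gamma(shape α, rate β) prior, the Poisson likelihood is conjugate: the posterior is Gamma(α + ΣXᵢ, β + n).
Sum of counts S = 48 over n = 4 days.
Posterior: Gamma(α+S, β+n) = Gamma(12.81+48, 2.65+4) = Gamma(60.81, 6.65).
Posterior α = 60.81.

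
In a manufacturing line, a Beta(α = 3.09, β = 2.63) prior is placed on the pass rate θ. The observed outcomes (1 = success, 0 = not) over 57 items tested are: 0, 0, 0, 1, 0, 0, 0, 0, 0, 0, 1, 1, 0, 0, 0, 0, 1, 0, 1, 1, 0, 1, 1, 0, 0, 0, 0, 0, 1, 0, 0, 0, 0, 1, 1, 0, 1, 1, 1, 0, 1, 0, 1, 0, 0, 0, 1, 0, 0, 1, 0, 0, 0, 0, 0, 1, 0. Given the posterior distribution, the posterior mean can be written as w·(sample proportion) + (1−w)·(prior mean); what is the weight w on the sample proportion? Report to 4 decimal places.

The Beta prior is conjugate to a Binomial/Bernoulli likelihood; the update adds successes to α and failures to β.
Posterior mean = (α₀+k)/(α₀+β₀+n) = [n/(α₀+β₀+n)]·(k/n) + [(α₀+β₀)/(α₀+β₀+n)]·α₀/(α₀+β₀), so only n and the prior enter the weight.
The weight on the data is w = n/(α₀+β₀+n) = 57/(3.09+2.63+57) = 57/62.72 = 0.9088.

0.9088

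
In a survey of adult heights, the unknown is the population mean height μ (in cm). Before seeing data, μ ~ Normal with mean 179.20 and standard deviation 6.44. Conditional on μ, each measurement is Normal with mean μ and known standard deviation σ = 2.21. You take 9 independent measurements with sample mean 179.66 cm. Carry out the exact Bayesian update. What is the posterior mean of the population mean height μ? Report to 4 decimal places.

179.6541

For Normal data with known variance σ², a Normal(μ₀, σ₀²) prior on μ is conjugate. Posterior precision = 1/σ₀² + n/σ²; posterior mean is the precision-weighted average of μ₀ and x̄.
n·x̄ = 9·179.66 = 1616.94.
σ₀² = 6.44² = 41.4736, σ² = 2.21² = 4.8841; σ² + n·σ₀² = 4.8841 + 9·41.4736 = 378.1465.
Posterior mean = (μ₀/σ₀² + n·x̄/σ²)/(1/σ₀² + n/σ²) = (σ²·μ₀ + σ₀²·n·x̄)/(σ² + n·σ₀²) = (4.8841·179.20 + 41.4736·1616.94)/378.1465 = 67935.553504/378.1465 = 179.6541.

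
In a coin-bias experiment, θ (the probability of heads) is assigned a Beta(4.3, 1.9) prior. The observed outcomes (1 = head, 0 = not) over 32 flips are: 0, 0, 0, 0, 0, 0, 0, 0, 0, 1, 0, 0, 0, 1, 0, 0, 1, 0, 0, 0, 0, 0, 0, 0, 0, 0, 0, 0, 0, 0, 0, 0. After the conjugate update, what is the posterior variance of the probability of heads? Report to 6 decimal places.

0.003943

The Beta prior is conjugate to a Binomial/Bernoulli likelihood; the update adds successes to α and failures to β.
Posterior: Beta(α+k, β+n−k) = Beta(4.3+3, 1.9+29) = Beta(7.3, 30.9).
Var = αβ/((α+β)²(α+β+1)) = 7.3·30.9/(38.2²·39.2) = 0.003943.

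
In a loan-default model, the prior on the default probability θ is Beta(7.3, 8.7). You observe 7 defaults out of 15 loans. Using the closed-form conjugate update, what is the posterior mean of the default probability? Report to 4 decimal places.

The Beta prior is conjugate to a Binomial/Bernoulli likelihood; the update adds successes to α and failures to β.
Posterior: Beta(α+k, β+n−k) = Beta(7.3+7, 8.7+8) = Beta(14.3, 16.7).
Posterior mean = α/(α+β) = 14.3/31.0 = 0.4613.

0.4613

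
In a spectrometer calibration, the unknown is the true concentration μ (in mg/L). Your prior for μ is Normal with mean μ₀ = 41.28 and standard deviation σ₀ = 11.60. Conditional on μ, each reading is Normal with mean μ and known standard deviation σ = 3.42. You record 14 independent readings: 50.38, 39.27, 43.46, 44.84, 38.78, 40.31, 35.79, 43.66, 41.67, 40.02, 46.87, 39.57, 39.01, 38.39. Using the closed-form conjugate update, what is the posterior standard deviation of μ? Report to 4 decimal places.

For Normal data with known variance σ², a Normal(μ₀, σ₀²) prior on μ is conjugate. Posterior precision = 1/σ₀² + n/σ²; posterior mean is the precision-weighted average of μ₀ and x̄.
σ₀² = 11.60² = 134.56, σ² = 3.42² = 11.6964; σ² + n·σ₀² = 11.6964 + 14·134.56 = 1895.5364.
Posterior precision = 1/σ₀² + n/σ² = 1/134.56 + 14/11.6964 = (σ² + n·σ₀²)/(σ₀²σ²) = 1895.5364/(134.56·11.6964); posterior variance σₙ² = σ₀²σ²/(σ² + n·σ₀²) = 134.56·11.6964/1895.5364 = 0.830302.
Posterior SD = √σₙ² = √(134.56·11.6964/1895.5364) = 0.9112.

0.9112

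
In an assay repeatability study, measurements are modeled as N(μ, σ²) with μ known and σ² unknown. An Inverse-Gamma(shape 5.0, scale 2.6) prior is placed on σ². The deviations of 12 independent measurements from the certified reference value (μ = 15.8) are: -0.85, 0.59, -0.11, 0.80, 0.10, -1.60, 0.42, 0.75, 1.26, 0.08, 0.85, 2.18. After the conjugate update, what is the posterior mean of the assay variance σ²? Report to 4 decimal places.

With known mean μ and an Inverse-Gamma(α, β) prior on σ², the Normal likelihood is conjugate: posterior is Inv-Gamma(α + n/2, β + Σ(xᵢ−μ)²/2).
Σ(xᵢ−μ)² = (-0.85)² + (0.59)² + (-0.11)² + (0.80)² + (0.10)² + (-1.60)² + (0.42)² + (0.75)² + (1.26)² + (0.08)² + (0.85)² + (2.18)² = 12.1005.
Posterior: Inv-Gamma(5.0 + 12/2, 2.6 + 12.1005/2) = Inv-Gamma(11.00, 8.65025).
E[σ²|data] = β/(α−1) = 8.65025/10.00 = 0.8650.

0.8650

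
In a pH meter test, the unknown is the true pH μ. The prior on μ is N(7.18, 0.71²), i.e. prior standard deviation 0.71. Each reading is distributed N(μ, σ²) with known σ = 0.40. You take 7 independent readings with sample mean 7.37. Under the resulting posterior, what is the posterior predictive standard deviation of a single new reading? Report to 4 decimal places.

For Normal data with known variance σ², a Normal(μ₀, σ₀²) prior on μ is conjugate. Posterior precision = 1/σ₀² + n/σ²; posterior mean is the precision-weighted average of μ₀ and x̄.
σ₀² = 0.71² = 0.5041, σ² = 0.40² = 0.16; σ² + n·σ₀² = 0.16 + 7·0.5041 = 3.6887.
Posterior precision = 1/σ₀² + n/σ² = 1/0.5041 + 7/0.16 = (σ² + n·σ₀²)/(σ₀²σ²) = 3.6887/(0.5041·0.16); posterior variance σₙ² = σ₀²σ²/(σ² + n·σ₀²) = 0.5041·0.16/3.6887 = 0.021866.
Predictive variance for one new observation = σₙ² + σ² = 0.5041·0.16/3.6887 + 0.16 = σ²·(σ₀² + 3.6887)/3.6887 = 0.16·4.1928/3.6887 = 0.181866; SD = √(0.16·4.1928/3.6887) = 0.4265.

0.4265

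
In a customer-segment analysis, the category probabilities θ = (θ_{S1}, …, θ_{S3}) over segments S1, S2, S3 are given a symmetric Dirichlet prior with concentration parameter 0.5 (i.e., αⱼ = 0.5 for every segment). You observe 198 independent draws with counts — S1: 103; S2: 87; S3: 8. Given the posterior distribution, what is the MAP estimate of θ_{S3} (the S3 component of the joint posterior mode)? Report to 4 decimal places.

0.0382

The Dirichlet prior is conjugate to the Multinomial likelihood: each posterior αⱼ = prior αⱼ + observed count nⱼ.
Posterior concentration: (103.5, 87.5, 8.5), total = 199.5.
Joint mode component: (α_{S3}−1)/(Σα−K) = 7.5/196.5 = 0.0382.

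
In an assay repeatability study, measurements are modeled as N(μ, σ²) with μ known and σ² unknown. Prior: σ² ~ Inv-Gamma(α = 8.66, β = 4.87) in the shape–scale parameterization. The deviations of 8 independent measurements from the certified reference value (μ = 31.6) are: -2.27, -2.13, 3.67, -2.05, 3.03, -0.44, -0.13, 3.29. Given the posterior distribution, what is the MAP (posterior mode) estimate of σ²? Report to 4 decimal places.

2.0980

With known mean μ and an Inverse-Gamma(α, β) prior on σ², the Normal likelihood is conjugate: posterior is Inv-Gamma(α + n/2, β + Σ(xᵢ−μ)²/2).
Σ(xᵢ−μ)² = (-2.27)² + (-2.13)² + (3.67)² + (-2.05)² + (3.03)² + (-0.44)² + (-0.13)² + (3.29)² = 47.5767.
Posterior: Inv-Gamma(8.66 + 8/2, 4.87 + 47.5767/2) = Inv-Gamma(12.66, 28.65835).
Mode = β/(α+1) = 28.65835/13.66 = 2.0980.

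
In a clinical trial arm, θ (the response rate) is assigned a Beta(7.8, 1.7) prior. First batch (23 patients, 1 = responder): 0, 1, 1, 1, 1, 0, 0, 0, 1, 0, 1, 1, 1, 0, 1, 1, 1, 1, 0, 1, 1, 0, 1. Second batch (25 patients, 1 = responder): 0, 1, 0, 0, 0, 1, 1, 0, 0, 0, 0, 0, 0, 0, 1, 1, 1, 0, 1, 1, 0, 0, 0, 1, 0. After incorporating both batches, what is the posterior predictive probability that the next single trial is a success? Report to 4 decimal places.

The Beta prior is conjugate to a Binomial/Bernoulli likelihood; the update adds successes to α and failures to β.
After batch 1: Beta(7.8+15, 1.7+8) = Beta(22.8, 9.7).
After batch 2: Beta(22.8+9, 9.7+16) = Beta(31.8, 25.7).
For a single future Bernoulli trial, P(success | data) = α/(α+β) = 0.5530.

0.5530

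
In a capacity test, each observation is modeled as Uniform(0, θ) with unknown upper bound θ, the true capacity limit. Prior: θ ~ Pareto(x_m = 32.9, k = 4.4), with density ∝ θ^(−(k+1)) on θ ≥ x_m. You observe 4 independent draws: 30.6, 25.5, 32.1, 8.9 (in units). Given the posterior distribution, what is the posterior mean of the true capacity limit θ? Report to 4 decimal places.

A Pareto(scale x_m, shape k) prior on the upper bound θ of Uniform(0, θ) is conjugate: posterior is Pareto(max(x_m, max xᵢ), k + n).
Sample maximum = 32.1; prior scale x_m = 32.9 → posterior scale = max = 32.9.
Posterior shape = 4.4 + 4 = 8.4.
E[θ|data] = k·x_m/(k−1) = 8.4·32.9/7.4 = 37.3459.

37.3459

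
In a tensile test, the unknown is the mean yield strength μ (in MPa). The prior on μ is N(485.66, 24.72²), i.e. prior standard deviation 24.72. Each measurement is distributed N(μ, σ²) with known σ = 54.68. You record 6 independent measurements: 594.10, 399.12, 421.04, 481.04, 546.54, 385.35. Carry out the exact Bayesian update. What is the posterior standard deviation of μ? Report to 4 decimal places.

For Normal data with known variance σ², a Normal(μ₀, σ₀²) prior on μ is conjugate. Posterior precision = 1/σ₀² + n/σ²; posterior mean is the precision-weighted average of μ₀ and x̄.
σ₀² = 24.72² = 611.0784, σ² = 54.68² = 2989.9024; σ² + n·σ₀² = 2989.9024 + 6·611.0784 = 6656.3728.
Posterior precision = 1/σ₀² + n/σ² = 1/611.0784 + 6/2989.9024 = (σ² + n·σ₀²)/(σ₀²σ²) = 6656.3728/(611.0784·2989.9024); posterior variance σₙ² = σ₀²σ²/(σ² + n·σ₀²) = 611.0784·2989.9024/6656.3728 = 274.483541.
Posterior SD = √σₙ² = √(611.0784·2989.9024/6656.3728) = 16.5675.

16.5675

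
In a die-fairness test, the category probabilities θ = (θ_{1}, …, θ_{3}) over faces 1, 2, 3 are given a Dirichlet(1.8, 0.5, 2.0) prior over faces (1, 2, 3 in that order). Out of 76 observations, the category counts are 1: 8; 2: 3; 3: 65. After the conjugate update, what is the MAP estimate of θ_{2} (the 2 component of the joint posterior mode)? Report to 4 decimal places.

0.0323

The Dirichlet prior is conjugate to the Multinomial likelihood: each posterior αⱼ = prior αⱼ + observed count nⱼ.
Posterior concentration: (9.8, 3.5, 67.0), total = 80.3.
Joint mode component: (α_{2}−1)/(Σα−K) = 2.5/77.3 = 0.0323.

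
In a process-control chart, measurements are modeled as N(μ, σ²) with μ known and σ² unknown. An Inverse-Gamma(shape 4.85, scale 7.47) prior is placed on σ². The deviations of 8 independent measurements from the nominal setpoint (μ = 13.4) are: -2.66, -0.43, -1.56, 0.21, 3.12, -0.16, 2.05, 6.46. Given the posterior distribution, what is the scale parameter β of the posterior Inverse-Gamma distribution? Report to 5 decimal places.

40.18615

With known mean μ and an Inverse-Gamma(α, β) prior on σ², the Normal likelihood is conjugate: posterior is Inv-Gamma(α + n/2, β + Σ(xᵢ−μ)²/2).
Σ(xᵢ−μ)² = (-2.66)² + (-0.43)² + (-1.56)² + (0.21)² + (3.12)² + (-0.16)² + (2.05)² + (6.46)² = 65.4323.
Posterior: Inv-Gamma(4.85 + 8/2, 7.47 + 65.4323/2) = Inv-Gamma(8.85, 40.18615).
Posterior β = 40.18615.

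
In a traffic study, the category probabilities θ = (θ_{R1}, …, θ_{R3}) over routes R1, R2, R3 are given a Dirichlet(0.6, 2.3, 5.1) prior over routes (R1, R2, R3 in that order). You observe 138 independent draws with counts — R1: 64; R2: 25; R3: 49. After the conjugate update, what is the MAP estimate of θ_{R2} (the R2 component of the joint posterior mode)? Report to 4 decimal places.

0.1839

The Dirichlet prior is conjugate to the Multinomial likelihood: each posterior αⱼ = prior αⱼ + observed count nⱼ.
Posterior concentration: (64.6, 27.3, 54.1), total = 146.0.
Joint mode component: (α_{R2}−1)/(Σα−K) = 26.3/143.0 = 0.1839.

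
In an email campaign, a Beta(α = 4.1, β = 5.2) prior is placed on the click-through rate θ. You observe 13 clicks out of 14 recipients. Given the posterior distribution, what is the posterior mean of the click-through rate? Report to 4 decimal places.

0.7339

The Beta prior is conjugate to a Binomial/Bernoulli likelihood; the update adds successes to α and failures to β.
Posterior: Beta(α+k, β+n−k) = Beta(4.1+13, 5.2+1) = Beta(17.1, 6.2).
Posterior mean = α/(α+β) = 17.1/23.3 = 0.7339.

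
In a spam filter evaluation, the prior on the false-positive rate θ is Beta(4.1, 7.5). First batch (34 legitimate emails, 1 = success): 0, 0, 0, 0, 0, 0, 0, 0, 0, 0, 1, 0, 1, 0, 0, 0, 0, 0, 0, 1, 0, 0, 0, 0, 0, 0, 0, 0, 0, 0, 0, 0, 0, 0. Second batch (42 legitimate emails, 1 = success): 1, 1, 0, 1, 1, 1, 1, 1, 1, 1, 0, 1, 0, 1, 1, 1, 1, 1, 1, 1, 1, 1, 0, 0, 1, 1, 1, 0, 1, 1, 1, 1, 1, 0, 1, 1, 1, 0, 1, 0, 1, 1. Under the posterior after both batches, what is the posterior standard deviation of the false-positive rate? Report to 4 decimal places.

0.0529

The Beta prior is conjugate to a Binomial/Bernoulli likelihood; the update adds successes to α and failures to β.
After batch 1: Beta(4.1+3, 7.5+31) = Beta(7.1, 38.5).
After batch 2: Beta(7.1+33, 38.5+9) = Beta(40.1, 47.5).
Var = αβ/((α+β)²(α+β+1)) = 40.1·47.5/(87.6²·88.6) = 0.00280153; SD = √0.00280153 = 0.0529.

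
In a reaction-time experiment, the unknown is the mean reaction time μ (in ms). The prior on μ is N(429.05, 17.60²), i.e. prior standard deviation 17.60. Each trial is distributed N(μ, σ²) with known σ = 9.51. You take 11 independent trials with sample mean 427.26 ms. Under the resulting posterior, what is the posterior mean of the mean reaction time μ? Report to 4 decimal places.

For Normal data with known variance σ², a Normal(μ₀, σ₀²) prior on μ is conjugate. Posterior precision = 1/σ₀² + n/σ²; posterior mean is the precision-weighted average of μ₀ and x̄.
n·x̄ = 11·427.26 = 4699.86.
σ₀² = 17.60² = 309.76, σ² = 9.51² = 90.4401; σ² + n·σ₀² = 90.4401 + 11·309.76 = 3497.8001.
Posterior mean = (μ₀/σ₀² + n·x̄/σ²)/(1/σ₀² + n/σ²) = (σ²·μ₀ + σ₀²·n·x̄)/(σ² + n·σ₀²) = (90.4401·429.05 + 309.76·4699.86)/3497.8001 = 1494631.958505/3497.8001 = 427.3063.

427.3063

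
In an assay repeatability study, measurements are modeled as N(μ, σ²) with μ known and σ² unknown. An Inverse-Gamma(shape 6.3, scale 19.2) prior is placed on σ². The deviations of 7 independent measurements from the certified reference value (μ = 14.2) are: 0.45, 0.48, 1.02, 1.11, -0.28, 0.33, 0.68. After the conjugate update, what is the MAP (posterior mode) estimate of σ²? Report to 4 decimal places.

1.9331

With known mean μ and an Inverse-Gamma(α, β) prior on σ², the Normal likelihood is conjugate: posterior is Inv-Gamma(α + n/2, β + Σ(xᵢ−μ)²/2).
Σ(xᵢ−μ)² = (0.45)² + (0.48)² + (1.02)² + (1.11)² + (-0.28)² + (0.33)² + (0.68)² = 3.3551.
Posterior: Inv-Gamma(6.3 + 7/2, 19.2 + 3.3551/2) = Inv-Gamma(9.80, 20.87755).
Mode = β/(α+1) = 20.87755/10.80 = 1.9331.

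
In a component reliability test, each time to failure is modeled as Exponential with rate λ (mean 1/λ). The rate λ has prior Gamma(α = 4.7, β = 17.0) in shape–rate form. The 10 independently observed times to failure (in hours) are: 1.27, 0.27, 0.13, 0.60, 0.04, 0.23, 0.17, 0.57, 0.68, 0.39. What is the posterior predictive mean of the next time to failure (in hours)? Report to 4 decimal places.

1.5584

With a Gamma(shape α, rate β) prior on the exponential rate λ, the posterior after n observations with total T = Σxᵢ is Gamma(α+n, β+T).
Sum of observations T = 4.35 hours; n = 10.
Posterior: Gamma(4.7+10, 17.0+4.35) = Gamma(14.7, 21.35).
The predictive distribution for the next observation is Lomax; its mean is β/(α−1) = 21.35/13.7 = 1.5584.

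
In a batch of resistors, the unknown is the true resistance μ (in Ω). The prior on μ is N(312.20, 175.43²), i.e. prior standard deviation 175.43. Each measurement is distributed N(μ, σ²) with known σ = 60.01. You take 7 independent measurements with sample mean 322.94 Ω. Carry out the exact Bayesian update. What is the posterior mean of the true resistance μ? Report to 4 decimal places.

322.7634

For Normal data with known variance σ², a Normal(μ₀, σ₀²) prior on μ is conjugate. Posterior precision = 1/σ₀² + n/σ²; posterior mean is the precision-weighted average of μ₀ and x̄.
n·x̄ = 7·322.94 = 2260.58.
σ₀² = 175.43² = 30775.6849, σ² = 60.01² = 3601.2001; σ² + n·σ₀² = 3601.2001 + 7·30775.6849 = 219030.9944.
Posterior mean = (μ₀/σ₀² + n·x̄/σ²)/(1/σ₀² + n/σ²) = (σ²·μ₀ + σ₀²·n·x̄)/(σ² + n·σ₀²) = (3601.2001·312.20 + 30775.6849·2260.58)/219030.9944 = 70695192.442462/219030.9944 = 322.7634.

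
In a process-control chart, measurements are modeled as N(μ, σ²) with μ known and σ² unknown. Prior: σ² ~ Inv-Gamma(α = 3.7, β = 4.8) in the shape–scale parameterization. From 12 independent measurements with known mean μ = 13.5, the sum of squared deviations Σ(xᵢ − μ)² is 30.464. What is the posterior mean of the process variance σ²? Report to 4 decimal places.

With known mean μ and an Inverse-Gamma(α, β) prior on σ², the Normal likelihood is conjugate: posterior is Inv-Gamma(α + n/2, β + Σ(xᵢ−μ)²/2).
Posterior: Inv-Gamma(3.7 + 12/2, 4.8 + 30.464/2) = Inv-Gamma(9.70, 20.0320).
E[σ²|data] = β/(α−1) = 20.0320/8.70 = 2.3025.

2.3025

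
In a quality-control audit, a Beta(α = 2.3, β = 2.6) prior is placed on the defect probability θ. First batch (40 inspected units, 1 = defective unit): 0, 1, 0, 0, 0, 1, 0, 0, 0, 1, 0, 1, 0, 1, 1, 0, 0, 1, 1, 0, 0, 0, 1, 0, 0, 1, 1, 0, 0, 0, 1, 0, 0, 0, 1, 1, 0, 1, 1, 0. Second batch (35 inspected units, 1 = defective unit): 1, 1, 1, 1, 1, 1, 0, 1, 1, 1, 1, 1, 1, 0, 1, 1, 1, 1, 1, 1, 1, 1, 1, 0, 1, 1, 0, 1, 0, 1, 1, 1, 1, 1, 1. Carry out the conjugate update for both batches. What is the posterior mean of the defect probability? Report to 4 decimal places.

0.6045

The Beta prior is conjugate to a Binomial/Bernoulli likelihood; the update adds successes to α and failures to β.
After batch 1: Beta(2.3+16, 2.6+24) = Beta(18.3, 26.6).
After batch 2: Beta(18.3+30, 26.6+5) = Beta(48.3, 31.6).
Posterior mean = α/(α+β) = 48.3/79.9 = 0.6045.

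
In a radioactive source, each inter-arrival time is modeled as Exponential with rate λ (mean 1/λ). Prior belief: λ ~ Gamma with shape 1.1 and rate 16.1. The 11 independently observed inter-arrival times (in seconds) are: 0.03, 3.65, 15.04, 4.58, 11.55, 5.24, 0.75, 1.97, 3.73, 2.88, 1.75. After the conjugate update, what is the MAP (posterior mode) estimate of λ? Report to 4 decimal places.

With a Gamma(shape α, rate β) prior on the exponential rate λ, the posterior after n observations with total T = Σxᵢ is Gamma(α+n, β+T).
Sum of observations T = 51.17 seconds; n = 11.
Posterior: Gamma(1.1+11, 16.1+51.17) = Gamma(12.1, 67.27).
Mode = (α−1)/β = 0.1650.

0.1650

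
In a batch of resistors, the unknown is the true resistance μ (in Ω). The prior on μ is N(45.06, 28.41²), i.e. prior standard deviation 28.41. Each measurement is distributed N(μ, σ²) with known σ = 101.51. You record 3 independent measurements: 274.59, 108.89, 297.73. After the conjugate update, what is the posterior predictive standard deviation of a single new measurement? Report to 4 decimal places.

104.6797

For Normal data with known variance σ², a Normal(μ₀, σ₀²) prior on μ is conjugate. Posterior precision = 1/σ₀² + n/σ²; posterior mean is the precision-weighted average of μ₀ and x̄.
σ₀² = 28.41² = 807.1281, σ² = 101.51² = 10304.2801; σ² + n·σ₀² = 10304.2801 + 3·807.1281 = 12725.6644.
Posterior precision = 1/σ₀² + n/σ² = 1/807.1281 + 3/10304.2801 = (σ² + n·σ₀²)/(σ₀²σ²) = 12725.6644/(807.1281·10304.2801); posterior variance σₙ² = σ₀²σ²/(σ² + n·σ₀²) = 807.1281·10304.2801/12725.6644 = 653.551261.
Predictive variance for one new observation = σₙ² + σ² = 807.1281·10304.2801/12725.6644 + 10304.2801 = σ²·(σ₀² + 12725.6644)/12725.6644 = 10304.2801·13532.7925/12725.6644 = 10957.831361; SD = √(10304.2801·13532.7925/12725.6644) = 104.6797.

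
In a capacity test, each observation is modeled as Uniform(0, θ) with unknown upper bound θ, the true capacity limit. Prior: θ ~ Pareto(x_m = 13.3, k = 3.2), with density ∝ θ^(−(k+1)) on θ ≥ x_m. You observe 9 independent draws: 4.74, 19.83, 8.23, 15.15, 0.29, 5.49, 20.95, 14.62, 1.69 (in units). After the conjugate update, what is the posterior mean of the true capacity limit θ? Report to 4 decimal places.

A Pareto(scale x_m, shape k) prior on the upper bound θ of Uniform(0, θ) is conjugate: posterior is Pareto(max(x_m, max xᵢ), k + n).
Sample maximum = 20.95; prior scale x_m = 13.3 → posterior scale = max = 20.95.
Posterior shape = 3.2 + 9 = 12.2.
E[θ|data] = k·x_m/(k−1) = 12.2·20.95/11.2 = 22.8205.

22.8205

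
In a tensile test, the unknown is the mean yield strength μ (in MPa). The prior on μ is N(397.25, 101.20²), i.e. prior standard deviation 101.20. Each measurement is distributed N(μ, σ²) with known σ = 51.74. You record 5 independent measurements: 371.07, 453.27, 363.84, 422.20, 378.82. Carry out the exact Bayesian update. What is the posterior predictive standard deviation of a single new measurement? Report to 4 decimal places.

For Normal data with known variance σ², a Normal(μ₀, σ₀²) prior on μ is conjugate. Posterior precision = 1/σ₀² + n/σ²; posterior mean is the precision-weighted average of μ₀ and x̄.
σ₀² = 101.20² = 10241.44, σ² = 51.74² = 2677.0276; σ² + n·σ₀² = 2677.0276 + 5·10241.44 = 53884.2276.
Posterior precision = 1/σ₀² + n/σ² = 1/10241.44 + 5/2677.0276 = (σ² + n·σ₀²)/(σ₀²σ²) = 53884.2276/(10241.44·2677.0276); posterior variance σₙ² = σ₀²σ²/(σ² + n·σ₀²) = 10241.44·2677.0276/53884.2276 = 508.805986.
Predictive variance for one new observation = σₙ² + σ² = 10241.44·2677.0276/53884.2276 + 2677.0276 = σ²·(σ₀² + 53884.2276)/53884.2276 = 2677.0276·64125.6676/53884.2276 = 3185.833586; SD = √(2677.0276·64125.6676/53884.2276) = 56.4432.

56.4432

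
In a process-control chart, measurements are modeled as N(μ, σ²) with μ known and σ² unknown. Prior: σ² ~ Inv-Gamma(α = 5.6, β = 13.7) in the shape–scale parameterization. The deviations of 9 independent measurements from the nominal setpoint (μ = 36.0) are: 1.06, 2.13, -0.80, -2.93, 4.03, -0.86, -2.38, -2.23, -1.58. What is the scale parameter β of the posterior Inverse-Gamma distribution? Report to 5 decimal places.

With known mean μ and an Inverse-Gamma(α, β) prior on σ², the Normal likelihood is conjugate: posterior is Inv-Gamma(α + n/2, β + Σ(xᵢ−μ)²/2).
Σ(xᵢ−μ)² = (1.06)² + (2.13)² + (-0.80)² + (-2.93)² + (4.03)² + (-0.86)² + (-2.38)² + (-2.23)² + (-1.58)² = 44.9996.
Posterior: Inv-Gamma(5.6 + 9/2, 13.7 + 44.9996/2) = Inv-Gamma(10.10, 36.19980).
Posterior β = 36.19980.

36.19980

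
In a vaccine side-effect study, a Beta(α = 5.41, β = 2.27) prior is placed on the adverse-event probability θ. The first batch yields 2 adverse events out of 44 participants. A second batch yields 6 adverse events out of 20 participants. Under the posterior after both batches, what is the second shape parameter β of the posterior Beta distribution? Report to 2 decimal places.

58.27

The Beta prior is conjugate to a Binomial/Bernoulli likelihood; the update adds successes to α and failures to β.
After batch 1: Beta(5.41+2, 2.27+42) = Beta(7.41, 44.27).
After batch 2: Beta(7.41+6, 44.27+14) = Beta(13.41, 58.27).
Posterior β = 58.27.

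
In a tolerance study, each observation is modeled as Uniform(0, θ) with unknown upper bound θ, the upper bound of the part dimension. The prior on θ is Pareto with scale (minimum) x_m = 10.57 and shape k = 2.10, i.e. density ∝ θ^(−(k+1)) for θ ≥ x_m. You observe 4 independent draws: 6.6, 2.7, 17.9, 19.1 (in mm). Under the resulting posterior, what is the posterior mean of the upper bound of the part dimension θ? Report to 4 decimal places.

A Pareto(scale x_m, shape k) prior on the upper bound θ of Uniform(0, θ) is conjugate: posterior is Pareto(max(x_m, max xᵢ), k + n).
Sample maximum = 19.1; prior scale x_m = 10.57 → posterior scale = max = 19.10.
Posterior shape = 2.10 + 4 = 6.10.
E[θ|data] = k·x_m/(k−1) = 6.10·19.10/5.10 = 22.8451.

22.8451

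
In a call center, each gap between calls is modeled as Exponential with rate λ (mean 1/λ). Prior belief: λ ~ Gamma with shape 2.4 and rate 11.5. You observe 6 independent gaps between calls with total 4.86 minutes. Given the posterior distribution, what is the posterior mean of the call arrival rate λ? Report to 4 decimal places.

0.5134

With a Gamma(shape α, rate β) prior on the exponential rate λ, the posterior after n observations with total T = Σxᵢ is Gamma(α+n, β+T).
Posterior: Gamma(2.4+6, 11.5+4.86) = Gamma(8.4, 16.36).
Posterior mean of λ = α/β = 8.4/16.36 = 0.5134.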